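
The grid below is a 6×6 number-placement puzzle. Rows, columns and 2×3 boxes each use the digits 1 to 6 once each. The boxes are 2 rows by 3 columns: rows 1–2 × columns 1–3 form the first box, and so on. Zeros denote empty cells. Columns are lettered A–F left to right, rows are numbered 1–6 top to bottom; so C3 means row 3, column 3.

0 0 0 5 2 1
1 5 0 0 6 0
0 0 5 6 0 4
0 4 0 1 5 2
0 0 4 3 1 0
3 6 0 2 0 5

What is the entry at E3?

3

B1 = 3 (sole candidate).
C1 = 6 (sole candidate).
C2 = 2 (sole candidate).
D2 = 4 (sole candidate).
F2 = 3 (sole candidate).
A3 = 2 (sole candidate).
B3 = 1 (sole candidate).
E3 = 3: row 3 has {1,2,4,5,6}; col 5 has {1,2,5,6}; box has {1,2,4,5,6} → only 3 remains.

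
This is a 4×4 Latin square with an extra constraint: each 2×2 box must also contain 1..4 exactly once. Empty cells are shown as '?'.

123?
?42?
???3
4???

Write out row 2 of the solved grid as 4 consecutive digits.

R1C4 = 4 (sole candidate).
R2C1 = 3: row 2 has {2,4}; col 1 has {1,4}; box has {1,2,4} → only 3 remains.
R2C4 = 1: row 2 has {2,3,4}; col 4 has {3,4}; box has {2,3,4} → only 1 remains.

3421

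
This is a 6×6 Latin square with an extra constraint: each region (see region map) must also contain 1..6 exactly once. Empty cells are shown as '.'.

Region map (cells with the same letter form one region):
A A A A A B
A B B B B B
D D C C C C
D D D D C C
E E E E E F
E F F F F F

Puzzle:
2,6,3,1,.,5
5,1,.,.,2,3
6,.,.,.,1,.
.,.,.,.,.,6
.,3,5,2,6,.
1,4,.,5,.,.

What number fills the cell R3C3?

2

R1C5 = 4: row 1 has {1,2,3,5,6}; col 5 has {1,2,6}; region has {1,2,3,5,6} → only 4 remains.
R5C1 = 4: row 5 has {2,3,5,6}; col 1 has {1,2,5,6}; region has {1,2,3,5,6} → only 4 remains.
R5C6 = 1: row 5 has {2,3,4,5,6}; col 6 has {3,5,6}; region has {4,5} → only 1 remains.
R6C5 = 3: row 6 has {1,4,5}; col 5 has {1,2,4,6}; region has {1,4,5} → only 3 remains.
R6C6 = 2: row 6 has {1,3,4,5}; col 6 has {1,3,5,6}; region has {1,3,4,5} → only 2 remains.
R3C6 = 4: row 3 has {1,6}; col 6 has {1,2,3,5,6}; region has {1,6} → only 4 remains.
R4C1 = 3: row 4 has {6}; col 1 has {1,2,4,5,6}; region has {6} → only 3 remains.
R4C4 = 4: row 4 has {3,6}; col 4 has {1,2,5}; region has {3,6} → only 4 remains.
R4C5 = 5: row 4 has {3,4,6}; col 5 has {1,2,3,4,6}; region has {1,4,6} → only 5 remains.
R6C3 = 6: row 6 has {1,2,3,4,5}; col 3 has {3,5}; region has {1,2,3,4,5} → only 6 remains.
R2C3 = 4: row 2 has {1,2,3,5}; col 3 has {3,5,6}; region has {1,2,3,5} → only 4 remains.
R2C4 = 6: row 2 has {1,2,3,4,5}; col 4 has {1,2,4,5}; region has {1,2,3,4,5} → only 6 remains.
R3C3 = 2: row 3 has {1,4,6}; col 3 has {3,4,5,6}; region has {1,4,5,6} → only 2 remains.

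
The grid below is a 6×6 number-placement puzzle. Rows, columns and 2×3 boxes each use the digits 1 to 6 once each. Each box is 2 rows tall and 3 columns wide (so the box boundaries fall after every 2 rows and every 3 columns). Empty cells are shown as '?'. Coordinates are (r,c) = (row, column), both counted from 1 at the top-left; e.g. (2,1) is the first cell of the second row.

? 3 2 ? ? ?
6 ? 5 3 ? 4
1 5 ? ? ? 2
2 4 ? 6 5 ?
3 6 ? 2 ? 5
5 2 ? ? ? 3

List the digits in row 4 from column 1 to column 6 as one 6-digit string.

(1,1) = 4 (sole candidate).
(2,2) = 1 (sole candidate).
(2,5) = 2 (sole candidate).
(3,4) = 4 (sole candidate).
(3,5) = 3 (sole candidate).
(4,3) = 3: row 4 has {2,4,5,6}; col 3 has {2,5}; box has {1,2,4,5} → only 3 remains.
(4,6) = 1: row 4 has {2,3,4,5,6}; col 6 has {2,3,4,5}; box has {2,3,4,5,6} → only 1 remains.

243651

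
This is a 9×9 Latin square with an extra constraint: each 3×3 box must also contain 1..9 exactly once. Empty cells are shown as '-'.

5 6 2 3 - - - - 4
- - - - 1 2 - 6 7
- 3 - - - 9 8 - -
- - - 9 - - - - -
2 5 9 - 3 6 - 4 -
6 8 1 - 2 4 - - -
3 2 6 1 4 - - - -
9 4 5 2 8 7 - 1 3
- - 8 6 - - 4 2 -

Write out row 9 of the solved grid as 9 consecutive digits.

r1c5 = 7: row 1 has {2,3,4,5,6}; col 5 has {1,2,3,4,8}; box has {1,2,3,9} → only 7 remains.
r1c6 = 8: row 1 has {2,3,4,5,6,7}; col 6 has {2,4,6,7,9}; box has {1,2,3,7,9} → only 8 remains.
r1c8 = 9: row 1 has {2,3,4,5,6,7,8}; col 8 has {1,2,4,6}; box has {4,6,7,8} → only 9 remains.
r2c2 = 9: row 2 has {1,2,6,7}; col 2 has {2,3,4,5,6,8}; box has {2,3,5,6} → only 9 remains.
r2c3 = 4: row 2 has {1,2,6,7,9}; col 3 has {1,2,5,6,8,9}; box has {2,3,5,6,9} → only 4 remains.
r2c4 = 5: row 2 has {1,2,4,6,7,9}; col 4 has {1,2,3,6,9}; box has {1,2,3,7,8,9} → only 5 remains.
r2c7 = 3: row 2 has {1,2,4,5,6,7,9}; col 7 has {4,8}; box has {4,6,7,8,9} → only 3 remains.
r3c3 = 7: row 3 has {3,8,9}; col 3 has {1,2,4,5,6,8,9}; box has {2,3,4,5,6,9} → only 7 remains.
r3c4 = 4: row 3 has {3,7,8,9}; col 4 has {1,2,3,5,6,9}; box has {1,2,3,5,7,8,9} → only 4 remains.
r3c5 = 6: row 3 has {3,4,7,8,9}; col 5 has {1,2,3,4,7,8}; box has {1,2,3,4,5,7,8,9} → only 6 remains.
r3c8 = 5: row 3 has {3,4,6,7,8,9}; col 8 has {1,2,4,6,9}; box has {3,4,6,7,8,9} → only 5 remains.
r4c2 = 7: row 4 has {9}; col 2 has {2,3,4,5,6,8,9}; box has {1,2,5,6,8,9} → only 7 remains.
r4c3 = 3: row 4 has {7,9}; col 3 has {1,2,4,5,6,7,8,9}; box has {1,2,5,6,7,8,9} → only 3 remains.
r4c5 = 5: row 4 has {3,7,9}; col 5 has {1,2,3,4,6,7,8}; box has {2,3,4,6,9} → only 5 remains.
r4c6 = 1: row 4 has {3,5,7,9}; col 6 has {2,4,6,7,8,9}; box has {2,3,4,5,6,9} → only 1 remains.
r4c8 = 8: row 4 has {1,3,5,7,9}; col 8 has {1,2,4,5,6,9}; box has {4} → only 8 remains.
r5c9 = 1: row 5 has {2,3,4,5,6,9}; col 9 has {3,4,7}; box has {4,8} → only 1 remains.
r6c4 = 7: row 6 has {1,2,4,6,8}; col 4 has {1,2,3,4,5,6,9}; box has {1,2,3,4,5,6,9} → only 7 remains.
r6c8 = 3: row 6 has {1,2,4,6,7,8}; col 8 has {1,2,4,5,6,8,9}; box has {1,4,8} → only 3 remains.
r7c6 = 5: row 7 has {1,2,3,4,6}; col 6 has {1,2,4,6,7,8,9}; box has {1,2,4,6,7,8} → only 5 remains.
r7c8 = 7: row 7 has {1,2,3,4,5,6}; col 8 has {1,2,3,4,5,6,8,9}; box has {1,2,3,4} → only 7 remains.
r8c7 = 6: row 8 has {1,2,3,4,5,7,8,9}; col 7 has {3,4,8}; box has {1,2,3,4,7} → only 6 remains.
r9c2 = 1: row 9 has {2,4,6,8}; col 2 has {2,3,4,5,6,7,8,9}; box has {2,3,4,5,6,8,9} → only 1 remains.
r9c5 = 9: row 9 has {1,2,4,6,8}; col 5 has {1,2,3,4,5,6,7,8}; box has {1,2,4,5,6,7,8} → only 9 remains.
r9c6 = 3: row 9 has {1,2,4,6,8,9}; col 6 has {1,2,4,5,6,7,8,9}; box has {1,2,4,5,6,7,8,9} → only 3 remains.
r9c9 = 5: row 9 has {1,2,3,4,6,8,9}; col 9 has {1,3,4,7}; box has {1,2,3,4,6,7} → only 5 remains.
r1c7 = 1: row 1 has {2,3,4,5,6,7,8,9}; col 7 has {3,4,6,8}; box has {3,4,5,6,7,8,9} → only 1 remains.
r2c1 = 8: row 2 has {1,2,3,4,5,6,7,9}; col 1 has {2,3,5,6,9}; box has {2,3,4,5,6,7,9} → only 8 remains.
r3c1 = 1: row 3 has {3,4,5,6,7,8,9}; col 1 has {2,3,5,6,8,9}; box has {2,3,4,5,6,7,8,9} → only 1 remains.
r3c9 = 2: row 3 has {1,3,4,5,6,7,8,9}; col 9 has {1,3,4,5,7}; box has {1,3,4,5,6,7,8,9} → only 2 remains.
r4c1 = 4: row 4 has {1,3,5,7,8,9}; col 1 has {1,2,3,5,6,8,9}; box has {1,2,3,5,6,7,8,9} → only 4 remains.
r4c7 = 2: row 4 has {1,3,4,5,7,8,9}; col 7 has {1,3,4,6,8}; box has {1,3,4,8} → only 2 remains.
r4c9 = 6: row 4 has {1,2,3,4,5,7,8,9}; col 9 has {1,2,3,4,5,7}; box has {1,2,3,4,8} → only 6 remains.
r5c4 = 8: row 5 has {1,2,3,4,5,6,9}; col 4 has {1,2,3,4,5,6,7,9}; box has {1,2,3,4,5,6,7,9} → only 8 remains.
r5c7 = 7: row 5 has {1,2,3,4,5,6,8,9}; col 7 has {1,2,3,4,6,8}; box has {1,2,3,4,6,8} → only 7 remains.
r6c9 = 9: row 6 has {1,2,3,4,6,7,8}; col 9 has {1,2,3,4,5,6,7}; box has {1,2,3,4,6,7,8} → only 9 remains.
r7c7 = 9: row 7 has {1,2,3,4,5,6,7}; col 7 has {1,2,3,4,6,7,8}; box has {1,2,3,4,5,6,7} → only 9 remains.
r7c9 = 8: row 7 has {1,2,3,4,5,6,7,9}; col 9 has {1,2,3,4,5,6,7,9}; box has {1,2,3,4,5,6,7,9} → only 8 remains.
r9c1 = 7: row 9 has {1,2,3,4,5,6,8,9}; col 1 has {1,2,3,4,5,6,8,9}; box has {1,2,3,4,5,6,8,9} → only 7 remains.

718693425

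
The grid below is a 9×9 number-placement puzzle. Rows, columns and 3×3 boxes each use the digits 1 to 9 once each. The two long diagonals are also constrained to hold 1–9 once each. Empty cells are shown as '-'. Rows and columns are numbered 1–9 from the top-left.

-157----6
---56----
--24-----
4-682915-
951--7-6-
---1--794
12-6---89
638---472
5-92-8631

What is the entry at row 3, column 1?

7

row 1, column 1 = 3: row 1 has {1,5,6,7}; col 1 has {1,4,5,6,9}; box has {1,2,5}; main diagonal has {1,2,7,8} → only 3 remains.
row 1, column 6 = 2: row 1 has {1,3,5,6,7}; col 6 has {7,8,9}; box has {4,5,6,7} → only 2 remains.
row 1, column 8 = 4: row 1 has {1,2,3,5,6,7}; col 8 has {3,5,6,7,8,9}; box has {6} → only 4 remains.
row 2, column 8 = 2: row 2 has {5,6}; col 8 has {3,4,5,6,7,8,9}; box has {4,6}; anti-diagonal has {1,3,5,6,9} → only 2 remains.
row 3, column 7 = 8: row 3 has {2,4}; col 7 has {1,4,6,7}; box has {2,4,6}; anti-diagonal has {1,2,3,5,6,9} → only 8 remains.
row 3, column 8 = 1: row 3 has {2,4,8}; col 8 has {2,3,4,5,6,7,8,9}; box has {2,4,6,8} → only 1 remains.
row 4, column 2 = 7: row 4 has {1,2,4,5,6,8,9}; col 2 has {1,2,3,5}; box has {1,4,5,6,9} → only 7 remains.
row 4, column 9 = 3: row 4 has {1,2,4,5,6,7,8,9}; col 9 has {1,2,4,6,9}; box has {1,4,5,6,7,9} → only 3 remains.
row 5, column 4 = 3: row 5 has {1,5,6,7,9}; col 4 has {1,2,4,5,6,7,8}; box has {1,2,7,8,9} → only 3 remains.
row 5, column 5 = 4: row 5 has {1,3,5,6,7,9}; col 5 has {2,6}; box has {1,2,3,7,8,9}; main diagonal has {1,2,3,7,8}; anti-diagonal has {1,2,3,5,6,8,9} → only 4 remains.
row 5, column 7 = 2: row 5 has {1,3,4,5,6,7,9}; col 7 has {1,4,6,7,8}; box has {1,3,4,5,6,7,9} → only 2 remains.
row 5, column 9 = 8: row 5 has {1,2,3,4,5,6,7,9}; col 9 has {1,2,3,4,6,9}; box has {1,2,3,4,5,6,7,9} → only 8 remains.
row 6, column 2 = 8: row 6 has {1,4,7,9}; col 2 has {1,2,3,5,7}; box has {1,4,5,6,7,9} → only 8 remains.
row 6, column 3 = 3: row 6 has {1,4,7,8,9}; col 3 has {1,2,5,6,8,9}; box has {1,4,5,6,7,8,9} → only 3 remains.
row 6, column 5 = 5: row 6 has {1,3,4,7,8,9}; col 5 has {2,4,6}; box has {1,2,3,4,7,8,9} → only 5 remains.
row 6, column 6 = 6: row 6 has {1,3,4,5,7,8,9}; col 6 has {2,7,8,9}; box has {1,2,3,4,5,7,8,9}; main diagonal has {1,2,3,4,7,8} → only 6 remains.
row 7, column 3 = 7: row 7 has {1,2,6,8,9}; col 3 has {1,2,3,5,6,8,9}; box has {1,2,3,5,6,8,9}; anti-diagonal has {1,2,3,4,5,6,8,9} → only 7 remains.
row 7, column 5 = 3: row 7 has {1,2,6,7,8,9}; col 5 has {2,4,5,6}; box has {2,6,8} → only 3 remains.
row 7, column 7 = 5: row 7 has {1,2,3,6,7,8,9}; col 7 has {1,2,4,6,7,8}; box has {1,2,3,4,6,7,8,9}; main diagonal has {1,2,3,4,6,7,8} → only 5 remains.
row 8, column 4 = 9: row 8 has {2,3,4,6,7,8}; col 4 has {1,2,3,4,5,6,7,8}; box has {2,3,6,8} → only 9 remains.
row 8, column 5 = 1: row 8 has {2,3,4,6,7,8,9}; col 5 has {2,3,4,5,6}; box has {2,3,6,8,9} → only 1 remains.
row 8, column 6 = 5: row 8 has {1,2,3,4,6,7,8,9}; col 6 has {2,6,7,8,9}; box has {1,2,3,6,8,9} → only 5 remains.
row 9, column 2 = 4: row 9 has {1,2,3,5,6,8,9}; col 2 has {1,2,3,5,7,8}; box has {1,2,3,5,6,7,8,9} → only 4 remains.
row 9, column 5 = 7: row 9 has {1,2,3,4,5,6,8,9}; col 5 has {1,2,3,4,5,6}; box has {1,2,3,5,6,8,9} → only 7 remains.
row 1, column 7 = 9: row 1 has {1,2,3,4,5,6,7}; col 7 has {1,2,4,5,6,7,8}; box has {1,2,4,6,8} → only 9 remains.
row 2, column 2 = 9: row 2 has {2,5,6}; col 2 has {1,2,3,4,5,7,8}; box has {1,2,3,5}; main diagonal has {1,2,3,4,5,6,7,8} → only 9 remains.
row 2, column 3 = 4: row 2 has {2,5,6,9}; col 3 has {1,2,3,5,6,7,8,9}; box has {1,2,3,5,9} → only 4 remains.
row 2, column 7 = 3: row 2 has {2,4,5,6,9}; col 7 has {1,2,4,5,6,7,8,9}; box has {1,2,4,6,8,9} → only 3 remains.
row 2, column 9 = 7: row 2 has {2,3,4,5,6,9}; col 9 has {1,2,3,4,6,8,9}; box has {1,2,3,4,6,8,9} → only 7 remains.
row 3, column 1 = 7: row 3 has {1,2,4,8}; col 1 has {1,3,4,5,6,9}; box has {1,2,3,4,5,9} → only 7 remains.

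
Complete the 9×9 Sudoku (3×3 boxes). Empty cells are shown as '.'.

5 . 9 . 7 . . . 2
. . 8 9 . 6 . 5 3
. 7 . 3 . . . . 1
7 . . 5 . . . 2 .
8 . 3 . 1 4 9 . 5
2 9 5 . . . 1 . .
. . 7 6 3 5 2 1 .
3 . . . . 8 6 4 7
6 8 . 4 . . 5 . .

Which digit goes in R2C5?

4

R1C6 = 1: row 1 has {2,5,7,9}; col 6 has {4,5,6,8}; box has {3,6,7,9} → only 1 remains.
R3C1 = 4: row 3 has {1,3,7}; col 1 has {2,3,5,6,7,8}; box has {5,7,8,9} → only 4 remains.
R3C6 = 2: row 3 has {1,3,4,7}; col 6 has {1,4,5,6,8}; box has {1,3,6,7,9} → only 2 remains.
R3C7 = 8: row 3 has {1,2,3,4,7}; col 7 has {1,2,5,6,9}; box has {1,2,3,5} → only 8 remains.
R5C2 = 6: row 5 has {1,3,4,5,8,9}; col 2 has {7,8,9}; box has {2,3,5,7,8,9} → only 6 remains.
R5C8 = 7: row 5 has {1,3,4,5,6,8,9}; col 8 has {1,2,4,5}; box has {1,2,5,9} → only 7 remains.
R7C1 = 9: row 7 has {1,2,3,5,6,7}; col 1 has {2,3,4,5,6,7,8}; box has {3,6,7,8} → only 9 remains.
R7C2 = 4: row 7 has {1,2,3,5,6,7,9}; col 2 has {6,7,8,9}; box has {3,6,7,8,9} → only 4 remains.
R7C9 = 8: row 7 has {1,2,3,4,5,6,7,9}; col 9 has {1,2,3,5,7}; box has {1,2,4,5,6,7} → only 8 remains.
R9C9 = 9: row 9 has {4,5,6,8}; col 9 has {1,2,3,5,7,8}; box has {1,2,4,5,6,7,8} → only 9 remains.
R1C2 = 3: row 1 has {1,2,5,7,9}; col 2 has {4,6,7,8,9}; box has {4,5,7,8,9} → only 3 remains.
R1C4 = 8: row 1 has {1,2,3,5,7,9}; col 4 has {3,4,5,6,9}; box has {1,2,3,6,7,9} → only 8 remains.
R1C7 = 4: row 1 has {1,2,3,5,7,8,9}; col 7 has {1,2,5,6,8,9}; box has {1,2,3,5,8} → only 4 remains.
R1C8 = 6: row 1 has {1,2,3,4,5,7,8,9}; col 8 has {1,2,4,5,7}; box has {1,2,3,4,5,8} → only 6 remains.
R2C1 = 1: row 2 has {3,5,6,8,9}; col 1 has {2,3,4,5,6,7,8,9}; box has {3,4,5,7,8,9} → only 1 remains.
R2C2 = 2: row 2 has {1,3,5,6,8,9}; col 2 has {3,4,6,7,8,9}; box has {1,3,4,5,7,8,9} → only 2 remains.
R2C5 = 4: row 2 has {1,2,3,5,6,8,9}; col 5 has {1,3,7}; box has {1,2,3,6,7,8,9} → only 4 remains.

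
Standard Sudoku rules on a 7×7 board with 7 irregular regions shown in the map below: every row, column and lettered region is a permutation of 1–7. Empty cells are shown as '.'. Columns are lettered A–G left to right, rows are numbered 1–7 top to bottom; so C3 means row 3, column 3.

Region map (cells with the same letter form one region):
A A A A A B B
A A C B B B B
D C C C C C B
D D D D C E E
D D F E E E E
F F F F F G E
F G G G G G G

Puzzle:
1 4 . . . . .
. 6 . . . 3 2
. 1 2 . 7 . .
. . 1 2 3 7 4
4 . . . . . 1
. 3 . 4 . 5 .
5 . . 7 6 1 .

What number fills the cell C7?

F1 = 6 (sole candidate).
A2 = 7 (sole candidate).
F3 = 4 (sole candidate).
G3 = 5 (sole candidate).
A4 = 6 (sole candidate).
B4 = 5 (sole candidate).
B5 = 7 (sole candidate).
C5 = 6 (sole candidate).
F5 = 2 (sole candidate).
A6 = 2 (sole candidate).
C6 = 7 (sole candidate).
E6 = 1 (sole candidate).
G6 = 6 (sole candidate).
B7 = 2 (sole candidate).
G7 = 3 (sole candidate).
G1 = 7 (sole candidate).
C2 = 5 (sole candidate).
D2 = 1 (sole candidate).
E2 = 4 (sole candidate).
A3 = 3 (sole candidate).
D3 = 6 (sole candidate).
E5 = 5 (sole candidate).
C7 = 4: row 7 has {1,2,3,5,6,7}; col 3 has {1,2,5,6,7}; region has {1,2,3,5,6,7} → only 4 remains.

4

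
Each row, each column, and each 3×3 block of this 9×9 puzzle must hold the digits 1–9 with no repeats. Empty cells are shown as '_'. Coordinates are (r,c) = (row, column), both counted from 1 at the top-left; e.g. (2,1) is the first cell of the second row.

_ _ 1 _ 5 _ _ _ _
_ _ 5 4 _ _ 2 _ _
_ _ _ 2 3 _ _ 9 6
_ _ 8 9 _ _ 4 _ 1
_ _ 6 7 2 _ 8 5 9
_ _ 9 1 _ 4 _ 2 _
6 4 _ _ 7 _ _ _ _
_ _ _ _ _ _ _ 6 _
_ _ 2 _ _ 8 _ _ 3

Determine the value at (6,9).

7

(4,5) = 6 (sole candidate).
(5,6) = 3 (sole candidate).
(6,5) = 8 (sole candidate).
(6,9) = 7: row 6 has {1,2,4,8,9}; col 9 has {1,3,6,9}; box has {1,2,4,5,8,9} → only 7 remains.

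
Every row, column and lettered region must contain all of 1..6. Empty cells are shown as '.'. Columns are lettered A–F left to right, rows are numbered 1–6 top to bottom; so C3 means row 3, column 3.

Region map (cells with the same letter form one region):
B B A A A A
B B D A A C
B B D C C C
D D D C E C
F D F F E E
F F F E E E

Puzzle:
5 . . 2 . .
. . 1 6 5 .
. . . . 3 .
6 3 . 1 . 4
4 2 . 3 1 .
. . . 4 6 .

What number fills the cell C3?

E1 = 4: row 1 has {2,5}; col 5 has {1,3,5,6}; region has {2,5,6} → only 4 remains.
B2 = 4: row 2 has {1,5,6}; col 2 has {2,3}; region has {5} → only 4 remains.
F2 = 2: row 2 has {1,4,5,6}; col 6 has {4}; region has {1,3,4} → only 2 remains.
D3 = 5: row 3 has {3}; col 4 has {1,2,3,4,6}; region has {1,2,3,4} → only 5 remains.
F3 = 6: row 3 has {3,5}; col 6 has {2,4}; region has {1,2,3,4,5} → only 6 remains.
C4 = 5: row 4 has {1,3,4,6}; col 3 has {1}; region has {1,2,3,6} → only 5 remains.
E4 = 2: row 4 has {1,3,4,5,6}; col 5 has {1,3,4,5,6}; region has {1,4,6} → only 2 remains.
C5 = 6: row 5 has {1,2,3,4}; col 3 has {1,5}; region has {3,4} → only 6 remains.
F5 = 5: row 5 has {1,2,3,4,6}; col 6 has {2,4,6}; region has {1,2,4,6} → only 5 remains.
C6 = 2: row 6 has {4,6}; col 3 has {1,5,6}; region has {3,4,6} → only 2 remains.
F6 = 3: row 6 has {2,4,6}; col 6 has {2,4,5,6}; region has {1,2,4,5,6} → only 3 remains.
C1 = 3: row 1 has {2,4,5}; col 3 has {1,2,5,6}; region has {2,4,5,6} → only 3 remains.
F1 = 1: row 1 has {2,3,4,5}; col 6 has {2,3,4,5,6}; region has {2,3,4,5,6} → only 1 remains.
A2 = 3: row 2 has {1,2,4,5,6}; col 1 has {4,5,6}; region has {4,5} → only 3 remains.
B3 = 1: row 3 has {3,5,6}; col 2 has {2,3,4}; region has {3,4,5} → only 1 remains.
C3 = 4: row 3 has {1,3,5,6}; col 3 has {1,2,3,5,6}; region has {1,2,3,5,6} → only 4 remains.

4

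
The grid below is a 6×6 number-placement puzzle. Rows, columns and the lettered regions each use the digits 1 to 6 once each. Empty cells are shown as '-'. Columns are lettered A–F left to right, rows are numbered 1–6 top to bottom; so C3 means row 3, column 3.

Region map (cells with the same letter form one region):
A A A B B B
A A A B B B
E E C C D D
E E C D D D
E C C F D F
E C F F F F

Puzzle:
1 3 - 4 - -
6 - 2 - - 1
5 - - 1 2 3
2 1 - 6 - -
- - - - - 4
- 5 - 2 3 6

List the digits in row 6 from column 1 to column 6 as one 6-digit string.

C1 = 5 (sole candidate).
E1 = 6 (sole candidate).
F1 = 2 (sole candidate).
B2 = 4 (sole candidate).
E2 = 5 (sole candidate).
B3 = 6 (sole candidate).
C3 = 4 (sole candidate).
C4 = 3 (sole candidate).
E4 = 4 (sole candidate).
F4 = 5 (sole candidate).
A5 = 3 (sole candidate).
B5 = 2 (sole candidate).
C5 = 6 (sole candidate).
D5 = 5 (sole candidate).
E5 = 1 (sole candidate).
A6 = 4: row 6 has {2,3,5,6}; col 1 has {1,2,3,5,6}; region has {1,2,3,5,6} → only 4 remains.
C6 = 1: row 6 has {2,3,4,5,6}; col 3 has {2,3,4,5,6}; region has {2,3,4,5,6} → only 1 remains.

451236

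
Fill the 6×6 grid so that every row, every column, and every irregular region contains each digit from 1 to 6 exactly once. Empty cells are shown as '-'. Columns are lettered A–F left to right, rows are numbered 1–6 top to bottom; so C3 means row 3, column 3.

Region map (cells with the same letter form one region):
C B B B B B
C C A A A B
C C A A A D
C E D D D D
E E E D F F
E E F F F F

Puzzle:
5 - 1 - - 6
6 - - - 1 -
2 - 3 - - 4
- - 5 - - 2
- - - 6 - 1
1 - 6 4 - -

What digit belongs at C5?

2

B3 = 1 (sole candidate).
D3 = 5 (sole candidate).
E3 = 6 (sole candidate).
E4 = 3 (sole candidate).
D2 = 2 (sole candidate).
A4 = 4 (sole candidate).
B4 = 6 (sole candidate).
D4 = 1 (sole candidate).
A5 = 3 (sole candidate).
D1 = 3 (sole candidate).
B2 = 3 (sole candidate).
C2 = 4 (sole candidate).
F2 = 5 (sole candidate).
C5 = 2: row 5 has {1,3,6}; col 3 has {1,3,4,5,6}; region has {1,3,6} → only 2 remains.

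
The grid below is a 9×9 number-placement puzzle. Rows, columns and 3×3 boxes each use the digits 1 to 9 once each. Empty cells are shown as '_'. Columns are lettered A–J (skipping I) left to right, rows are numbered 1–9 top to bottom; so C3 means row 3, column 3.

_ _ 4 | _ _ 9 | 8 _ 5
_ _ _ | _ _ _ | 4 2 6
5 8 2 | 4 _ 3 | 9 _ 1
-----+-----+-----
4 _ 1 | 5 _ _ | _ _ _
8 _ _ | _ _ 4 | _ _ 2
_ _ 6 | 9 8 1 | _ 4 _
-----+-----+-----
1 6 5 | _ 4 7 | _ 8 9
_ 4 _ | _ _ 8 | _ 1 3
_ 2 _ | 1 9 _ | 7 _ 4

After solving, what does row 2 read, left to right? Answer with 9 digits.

973815426

F2 = 5: row 2 has {2,4,6}; col 6 has {1,3,4,7,8,9}; box has {3,4,9} → only 5 remains.
H3 = 7 (sole candidate).
J6 = 7 (sole candidate).
G7 = 2 (sole candidate).
A9 = 3 (sole candidate).
C9 = 8 (sole candidate).
F9 = 6 (sole candidate).
H9 = 5 (sole candidate).
H1 = 3 (sole candidate).
E3 = 6 (sole candidate).
F4 = 2 (sole candidate).
J4 = 8 (sole candidate).
A6 = 2 (sole candidate).
D7 = 3 (sole candidate).
D8 = 2 (sole candidate).
E8 = 5 (sole candidate).
G8 = 6 (sole candidate).
D1 = 7 (sole candidate).
D2 = 8: row 2 has {2,4,5,6}; col 4 has {1,2,3,4,5,7,9}; box has {3,4,5,6,7,9} → only 8 remains.
E2 = 1: row 2 has {2,4,5,6,8}; col 5 has {4,5,6,8,9}; box has {3,4,5,6,7,8,9} → only 1 remains.
G4 = 3 (sole candidate).
D5 = 6 (sole candidate).
H5 = 9 (sole candidate).
G6 = 5 (sole candidate).
A1 = 6 (sole candidate).
B1 = 1 (sole candidate).
E1 = 2 (sole candidate).
E4 = 7 (sole candidate).
H4 = 6 (sole candidate).
E5 = 3 (sole candidate).
G5 = 1 (sole candidate).
B6 = 3 (sole candidate).
B4 = 9 (sole candidate).
C5 = 7 (sole candidate).
C8 = 9 (sole candidate).
B2 = 7: row 2 has {1,2,4,5,6,8}; col 2 has {1,2,3,4,6,8,9}; box has {1,2,4,5,6,8} → only 7 remains.
C2 = 3: row 2 has {1,2,4,5,6,7,8}; col 3 has {1,2,4,5,6,7,8,9}; box has {1,2,4,5,6,7,8} → only 3 remains.
B5 = 5 (sole candidate).
A8 = 7 (sole candidate).
A2 = 9: row 2 has {1,2,3,4,5,6,7,8}; col 1 has {1,2,3,4,5,6,7,8}; box has {1,2,3,4,5,6,7,8} → only 9 remains.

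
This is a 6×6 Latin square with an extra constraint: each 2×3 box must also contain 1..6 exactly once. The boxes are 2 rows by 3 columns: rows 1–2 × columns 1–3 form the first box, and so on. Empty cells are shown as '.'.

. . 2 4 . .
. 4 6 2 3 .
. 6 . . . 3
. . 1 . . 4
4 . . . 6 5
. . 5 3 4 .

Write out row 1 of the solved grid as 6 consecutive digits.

r2c6 = 1 (sole candidate).
r3c3 = 4 (sole candidate).
r5c3 = 3 (sole candidate).
r5c4 = 1 (sole candidate).
r6c6 = 2 (sole candidate).
r1c5 = 5: row 1 has {2,4}; col 5 has {3,4,6}; box has {1,2,3,4} → only 5 remains.
r1c6 = 6: row 1 has {2,4,5}; col 6 has {1,2,3,4,5}; box has {1,2,3,4,5} → only 6 remains.
r2c1 = 5 (sole candidate).
r3c1 = 2 (sole candidate).
r3c4 = 5 (sole candidate).
r3c5 = 1 (sole candidate).
r4c1 = 3 (sole candidate).
r4c2 = 5 (sole candidate).
r4c4 = 6 (sole candidate).
r4c5 = 2 (sole candidate).
r5c2 = 2 (sole candidate).
r6c2 = 1 (sole candidate).
r1c1 = 1: row 1 has {2,4,5,6}; col 1 has {2,3,4,5}; box has {2,4,5,6} → only 1 remains.
r1c2 = 3: row 1 has {1,2,4,5,6}; col 2 has {1,2,4,5,6}; box has {1,2,4,5,6} → only 3 remains.

132456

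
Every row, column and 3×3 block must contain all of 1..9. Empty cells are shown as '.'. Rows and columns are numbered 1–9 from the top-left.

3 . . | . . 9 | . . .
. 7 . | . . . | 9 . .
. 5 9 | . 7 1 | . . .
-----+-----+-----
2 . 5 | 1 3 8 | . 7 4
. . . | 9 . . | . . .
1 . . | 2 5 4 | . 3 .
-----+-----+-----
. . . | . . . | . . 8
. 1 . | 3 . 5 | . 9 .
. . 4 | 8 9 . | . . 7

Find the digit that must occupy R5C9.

2

R4C7 = 6: row 4 has {1,2,3,4,5,7,8}; col 7 has {9}; box has {3,4,7} → only 6 remains.
R5C5 = 6: row 5 has {9}; col 5 has {3,5,7,9}; box has {1,2,3,4,5,8,9} → only 6 remains.
R5C6 = 7: row 5 has {6,9}; col 6 has {1,4,5,8,9}; box has {1,2,3,4,5,6,8,9} → only 7 remains.
R6C7 = 8: row 6 has {1,2,3,4,5}; col 7 has {6,9}; box has {3,4,6,7} → only 8 remains.
R6C9 = 9: row 6 has {1,2,3,4,5,8}; col 9 has {4,7,8}; box has {3,4,6,7,8} → only 9 remains.
R4C2 = 9: row 4 has {1,2,3,4,5,6,7,8}; col 2 has {1,5,7}; box has {1,2,5} → only 9 remains.
R6C2 = 6: row 6 has {1,2,3,4,5,8,9}; col 2 has {1,5,7,9}; box has {1,2,5,9} → only 6 remains.
R6C3 = 7: row 6 has {1,2,3,4,5,6,8,9}; col 3 has {4,5,9}; box has {1,2,5,6,9} → only 7 remains.
R1C7 = 7: in row 1, 7 can only go here (every other open cell in that row sees a 7).
R7C1 = 9: in row 7, 9 can only go here (every other open cell in that row sees a 9).
R7C4 = 7: in row 7, 7 can only go here (every other open cell in that row sees a 7).
R8C1 = 7: in row 8, 7 can only go here (every other open cell in that row sees a 7).
R8C3 = 8: in row 8, 8 can only go here (every other open cell in that row sees an 8).
R5C3 = 3: row 5 has {6,7,9}; col 3 has {4,5,7,8,9}; box has {1,2,5,6,7,9} → only 3 remains.
R8C9 = 6: in row 8, 6 can only go here (every other open cell in that row sees a 6).
R9C1 = 5: in column 1, 5 can only go here (every other open cell in that column sees a 5).
R9C6 = 6: in row 9, 6 can only go here (every other open cell in that row sees a 6).
R7C6 = 2: row 7 has {7,8,9}; col 6 has {1,4,5,6,7,8,9}; box has {3,5,6,7,8,9} → only 2 remains.
R8C5 = 4: row 8 has {1,3,5,6,7,8,9}; col 5 has {3,5,6,7,9}; box has {2,3,5,6,7,8,9} → only 4 remains.
R8C7 = 2: row 8 has {1,3,4,5,6,7,8,9}; col 7 has {6,7,8,9}; box has {6,7,8,9} → only 2 remains.
R9C8 = 1: row 9 has {4,5,6,7,8,9}; col 8 has {3,7,9}; box has {2,6,7,8,9} → only 1 remains.
R2C6 = 3: row 2 has {7,9}; col 6 has {1,2,4,5,6,7,8,9}; box has {1,7,9} → only 3 remains.
R7C2 = 3: row 7 has {2,7,8,9}; col 2 has {1,5,6,7,9}; box has {1,4,5,7,8,9} → only 3 remains.
R7C3 = 6: row 7 has {2,3,7,8,9}; col 3 has {3,4,5,7,8,9}; box has {1,3,4,5,7,8,9} → only 6 remains.
R7C5 = 1: row 7 has {2,3,6,7,8,9}; col 5 has {3,4,5,6,7,9}; box has {2,3,4,5,6,7,8,9} → only 1 remains.
R9C2 = 2: row 9 has {1,4,5,6,7,8,9}; col 2 has {1,3,5,6,7,9}; box has {1,3,4,5,6,7,8,9} → only 2 remains.
R9C7 = 3: row 9 has {1,2,4,5,6,7,8,9}; col 7 has {2,6,7,8,9}; box has {1,2,6,7,8,9} → only 3 remains.
R3C7 = 4: row 3 has {1,5,7,9}; col 7 has {2,3,6,7,8,9}; box has {7,9} → only 4 remains.
R7C7 = 5: row 7 has {1,2,3,6,7,8,9}; col 7 has {2,3,4,6,7,8,9}; box has {1,2,3,6,7,8,9} → only 5 remains.
R7C8 = 4: row 7 has {1,2,3,5,6,7,8,9}; col 8 has {1,3,7,9}; box has {1,2,3,5,6,7,8,9} → only 4 remains.
R3C4 = 6: row 3 has {1,4,5,7,9}; col 4 has {1,2,3,7,8,9}; box has {1,3,7,9} → only 6 remains.
R5C7 = 1: row 5 has {3,6,7,9}; col 7 has {2,3,4,5,6,7,8,9}; box has {3,4,6,7,8,9} → only 1 remains.
R3C1 = 8: row 3 has {1,4,5,6,7,9}; col 1 has {1,2,3,5,7,9}; box has {3,5,7,9} → only 8 remains.
R3C8 = 2: row 3 has {1,4,5,6,7,8,9}; col 8 has {1,3,4,7,9}; box has {4,7,9} → only 2 remains.
R3C9 = 3: row 3 has {1,2,4,5,6,7,8,9}; col 9 has {4,6,7,8,9}; box has {2,4,7,9} → only 3 remains.
R5C1 = 4: row 5 has {1,3,6,7,9}; col 1 has {1,2,3,5,7,8,9}; box has {1,2,3,5,6,7,9} → only 4 remains.
R5C2 = 8: row 5 has {1,3,4,6,7,9}; col 2 has {1,2,3,5,6,7,9}; box has {1,2,3,4,5,6,7,9} → only 8 remains.
R5C8 = 5: row 5 has {1,3,4,6,7,8,9}; col 8 has {1,2,3,4,7,9}; box has {1,3,4,6,7,8,9} → only 5 remains.
R5C9 = 2: row 5 has {1,3,4,5,6,7,8,9}; col 9 has {3,4,6,7,8,9}; box has {1,3,4,5,6,7,8,9} → only 2 remains.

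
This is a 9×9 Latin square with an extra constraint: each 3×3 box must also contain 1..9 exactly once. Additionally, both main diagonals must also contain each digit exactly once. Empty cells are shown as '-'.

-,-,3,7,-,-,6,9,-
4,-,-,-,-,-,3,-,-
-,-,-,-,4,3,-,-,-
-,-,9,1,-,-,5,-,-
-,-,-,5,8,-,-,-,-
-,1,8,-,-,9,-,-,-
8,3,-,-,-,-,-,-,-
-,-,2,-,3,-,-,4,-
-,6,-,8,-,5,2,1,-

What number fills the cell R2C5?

6

R7C7 = 7 (sole candidate).
R9C9 = 3 (sole candidate).
R3C7 = 1 (sole candidate).
R6C7 = 4 (sole candidate).
R5C7 = 9 (sole candidate).
R8C7 = 8 (sole candidate).
R1C9 = 4 (hidden single in row 1).
R7C3 = 5 (sole candidate).
R7C8 = 6 (sole candidate).
R7C9 = 9 (sole candidate).
R8C9 = 5 (sole candidate).
R3C3 = 6 (sole candidate).
R4C2 = 4 (hidden single in row 4).
R5C3 = 7 (sole candidate).
R9C3 = 4 (sole candidate).
R2C3 = 1 (sole candidate).
R5C2 = 2 (sole candidate).
R5C8 = 3 (sole candidate).
R2C2 = 5 (sole candidate).
R5C1 = 6 (sole candidate).
R5C6 = 4 (sole candidate).
R5C9 = 1 (sole candidate).
R1C1 = 2 (sole candidate).
R1C2 = 8 (sole candidate).
R1C6 = 1 (sole candidate).
R4C1 = 3 (sole candidate).
R6C1 = 5 (sole candidate).
R7C6 = 2 (sole candidate).
R1C5 = 5 (sole candidate).
R7C4 = 4 (sole candidate).
R7C5 = 1 (sole candidate).
R3C8 = 5 (hidden single in row 3).
R3C9 = 8 (hidden single in row 3).
R2C6 = 8 (hidden single in row 2).
R3C4 = 2 (hidden single in row 3).
R4C8 = 8 (hidden single in row 4).
R6C4 = 3 (hidden single in row 6).
R8C1 = 1 (hidden single in row 8).
R2C8 = 2 (hidden single in anti-diagonal).
R4C6 = 6 (hidden single in anti-diagonal).
R2C9 = 7 (sole candidate).
R4C9 = 2 (sole candidate).
R6C8 = 7 (sole candidate).
R6C9 = 6 (sole candidate).
R8C6 = 7 (sole candidate).
R9C5 = 9 (sole candidate).
R2C5 = 6: row 2 has {1,2,3,4,5,7,8}; col 5 has {1,3,4,5,8,9}; box has {1,2,3,4,5,7,8} → only 6 remains.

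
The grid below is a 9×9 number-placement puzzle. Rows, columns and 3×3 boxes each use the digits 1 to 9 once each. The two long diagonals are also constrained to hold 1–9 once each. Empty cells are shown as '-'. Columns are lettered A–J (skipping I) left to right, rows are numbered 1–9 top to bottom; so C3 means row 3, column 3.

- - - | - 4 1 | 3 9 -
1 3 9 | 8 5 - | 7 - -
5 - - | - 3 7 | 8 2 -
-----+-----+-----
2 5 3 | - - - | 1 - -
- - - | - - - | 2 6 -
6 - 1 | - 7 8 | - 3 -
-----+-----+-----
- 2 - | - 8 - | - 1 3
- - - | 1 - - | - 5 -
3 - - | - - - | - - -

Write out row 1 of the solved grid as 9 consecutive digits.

A1 = 7: row 1 has {1,3,4,9}; col 1 has {1,2,3,5,6}; box has {1,3,5,9}; main diagonal has {3,5,8} → only 7 remains.
H2 = 4 (sole candidate).
J2 = 6 (sole candidate).
J3 = 1 (sole candidate).
J1 = 5: row 1 has {1,3,4,7,9}; col 9 has {1,3,6}; box has {1,2,3,4,6,7,8,9}; anti-diagonal has {3,4,8} → only 5 remains.
F2 = 2 (sole candidate).
D1 = 6: row 1 has {1,3,4,5,7,9}; col 4 has {1,8}; box has {1,2,3,4,5,7,8} → only 6 remains.
D3 = 9 (sole candidate).
D4 = 4 (sole candidate).
D6 = 2 (sole candidate).
B1 = 8: row 1 has {1,3,4,5,6,7,9}; col 2 has {2,3,5}; box has {1,3,5,7,9} → only 8 remains.
C1 = 2: row 1 has {1,3,4,5,6,7,8,9}; col 3 has {1,3,9}; box has {1,3,5,7,8,9} → only 2 remains.

782641395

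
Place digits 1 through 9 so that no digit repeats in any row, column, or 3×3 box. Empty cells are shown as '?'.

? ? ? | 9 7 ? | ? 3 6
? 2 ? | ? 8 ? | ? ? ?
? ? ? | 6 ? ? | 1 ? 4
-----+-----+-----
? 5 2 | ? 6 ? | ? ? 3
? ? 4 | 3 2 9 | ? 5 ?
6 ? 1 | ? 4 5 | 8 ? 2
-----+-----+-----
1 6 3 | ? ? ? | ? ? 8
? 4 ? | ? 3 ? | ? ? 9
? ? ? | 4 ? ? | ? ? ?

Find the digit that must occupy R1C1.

5

R3C5 = 5 (sole candidate).
R6C4 = 7 (sole candidate).
R6C8 = 9 (sole candidate).
R7C5 = 9 (sole candidate).
R9C5 = 1 (sole candidate).
R2C4 = 1 (sole candidate).
R2C8 = 7 (sole candidate).
R2C9 = 5 (sole candidate).
R4C4 = 8 (sole candidate).
R4C6 = 1 (sole candidate).
R4C8 = 4 (sole candidate).
R6C2 = 3 (sole candidate).
R7C8 = 2 (sole candidate).
R9C8 = 6 (sole candidate).
R9C9 = 7 (sole candidate).
R1C7 = 2 (sole candidate).
R2C7 = 9 (sole candidate).
R3C8 = 8 (sole candidate).
R4C7 = 7 (sole candidate).
R5C7 = 6 (sole candidate).
R5C9 = 1 (sole candidate).
R7C4 = 5 (sole candidate).
R7C6 = 7 (sole candidate).
R7C7 = 4 (sole candidate).
R8C4 = 2 (sole candidate).
R8C7 = 5 (sole candidate).
R8C8 = 1 (sole candidate).
R9C6 = 8 (sole candidate).
R9C7 = 3 (sole candidate).
R1C6 = 4 (sole candidate).
R2C3 = 6 (sole candidate).
R2C6 = 3 (sole candidate).
R3C6 = 2 (sole candidate).
R4C1 = 9 (sole candidate).
R8C6 = 6 (sole candidate).
R9C2 = 9 (sole candidate).
R9C3 = 5 (sole candidate).
R1C3 = 8 (sole candidate).
R2C1 = 4 (sole candidate).
R3C2 = 7 (sole candidate).
R3C3 = 9 (sole candidate).
R5C2 = 8 (sole candidate).
R8C3 = 7 (sole candidate).
R9C1 = 2 (sole candidate).
R1C1 = 5: row 1 has {2,3,4,6,7,8,9}; col 1 has {1,2,4,6,9}; box has {2,4,6,7,8,9} → only 5 remains.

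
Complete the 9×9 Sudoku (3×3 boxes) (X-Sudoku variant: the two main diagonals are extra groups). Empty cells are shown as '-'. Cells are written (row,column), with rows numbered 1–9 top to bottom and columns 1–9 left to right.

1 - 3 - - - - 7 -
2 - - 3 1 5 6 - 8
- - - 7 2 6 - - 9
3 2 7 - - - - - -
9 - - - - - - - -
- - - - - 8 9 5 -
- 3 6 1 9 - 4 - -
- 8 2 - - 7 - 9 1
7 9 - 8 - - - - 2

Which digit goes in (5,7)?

(2,2) = 7 (sole candidate).
(2,8) = 4 (sole candidate).
(3,3) = 5 (sole candidate).
(4,4) = 6 (sole candidate).
(4,9) = 4 (sole candidate).
(5,5) = 3 (sole candidate).
(6,4) = 2 (sole candidate).
(7,1) = 5 (sole candidate).
(7,6) = 2 (sole candidate).
(7,8) = 8 (sole candidate).
(7,9) = 7 (sole candidate).
(8,1) = 4 (sole candidate).
(8,4) = 5 (sole candidate).
(8,5) = 6 (sole candidate).
(8,7) = 3 (sole candidate).
(9,3) = 1 (sole candidate).
(9,5) = 4 (sole candidate).
(9,6) = 3 (sole candidate).
(9,7) = 5 (sole candidate).
(9,8) = 6 (sole candidate).
(1,5) = 8 (sole candidate).
(1,7) = 2 (sole candidate).
(1,9) = 5 (sole candidate).
(2,3) = 9 (sole candidate).
(3,1) = 8 (sole candidate).
(3,2) = 4 (sole candidate).
(3,7) = 1 (sole candidate).
(3,8) = 3 (sole candidate).
(4,5) = 5 (sole candidate).
(4,6) = 9 (sole candidate).
(4,7) = 8 (sole candidate).
(4,8) = 1 (sole candidate).
(5,4) = 4 (sole candidate).
(5,6) = 1 (sole candidate).
(5,7) = 7: row 5 has {1,3,4,9}; col 7 has {1,2,3,4,5,6,8,9}; box has {1,4,5,8,9} → only 7 remains.

7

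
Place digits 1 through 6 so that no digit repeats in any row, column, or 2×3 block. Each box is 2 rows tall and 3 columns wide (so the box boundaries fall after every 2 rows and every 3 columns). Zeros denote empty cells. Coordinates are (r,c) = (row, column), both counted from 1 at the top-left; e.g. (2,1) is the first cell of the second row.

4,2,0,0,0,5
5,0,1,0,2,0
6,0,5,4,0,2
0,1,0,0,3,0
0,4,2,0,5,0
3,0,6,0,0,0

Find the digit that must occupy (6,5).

4

(1,3) = 3 (sole candidate).
(2,2) = 6 (sole candidate).
(2,4) = 3 (sole candidate).
(2,6) = 4 (sole candidate).
(3,2) = 3 (sole candidate).
(3,5) = 1 (sole candidate).
(4,1) = 2 (sole candidate).
(4,3) = 4 (sole candidate).
(4,6) = 6 (sole candidate).
(5,1) = 1 (sole candidate).
(5,4) = 6 (sole candidate).
(5,6) = 3 (sole candidate).
(6,2) = 5 (sole candidate).
(6,5) = 4: row 6 has {3,5,6}; col 5 has {1,2,3,5}; box has {3,5,6} → only 4 remains.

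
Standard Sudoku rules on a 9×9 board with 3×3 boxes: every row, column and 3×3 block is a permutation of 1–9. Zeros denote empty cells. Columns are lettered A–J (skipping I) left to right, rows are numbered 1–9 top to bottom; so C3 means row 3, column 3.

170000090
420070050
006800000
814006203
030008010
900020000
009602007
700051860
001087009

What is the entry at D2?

E4 = 9 (sole candidate).
H4 = 7 (sole candidate).
E5 = 4 (sole candidate).
E7 = 3 (sole candidate).
H7 = 4 (sole candidate).
B8 = 4 (sole candidate).
D8 = 9 (sole candidate).
J8 = 2 (sole candidate).
D9 = 4 (sole candidate).
H9 = 3 (sole candidate).
E1 = 6 (sole candidate).
E3 = 1 (sole candidate).
H3 = 2 (sole candidate).
J3 = 4 (sole candidate).
D4 = 5 (sole candidate).
D5 = 7 (sole candidate).
F6 = 3 (sole candidate).
H6 = 8 (sole candidate).
A7 = 5 (sole candidate).
B7 = 8 (sole candidate).
G7 = 1 (sole candidate).
C8 = 3 (sole candidate).
B9 = 6 (sole candidate).
G9 = 5 (sole candidate).
G1 = 3 (sole candidate).
J1 = 8 (sole candidate).
C2 = 8 (sole candidate).
D2 = 3: row 2 has {2,4,5,7,8}; col 4 has {4,5,6,7,8,9}; box has {1,6,7,8} → only 3 remains.

3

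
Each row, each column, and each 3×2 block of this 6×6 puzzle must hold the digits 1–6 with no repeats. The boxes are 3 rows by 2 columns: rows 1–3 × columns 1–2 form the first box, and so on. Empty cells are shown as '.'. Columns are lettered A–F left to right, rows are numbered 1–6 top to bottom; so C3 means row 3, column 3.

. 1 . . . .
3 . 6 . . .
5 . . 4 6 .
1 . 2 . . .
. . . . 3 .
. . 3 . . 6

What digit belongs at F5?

C1 = 5: row 1 has {1}; col 3 has {2,3,6}; box has {4,6} → only 5 remains.
B3 = 2: row 3 has {4,5,6}; col 2 has {1}; box has {1,3,5} → only 2 remains.
C3 = 1: row 3 has {2,4,5,6}; col 3 has {2,3,5,6}; box has {4,5,6} → only 1 remains.
F3 = 3: row 3 has {1,2,4,5,6}; col 6 has {6}; box has {6} → only 3 remains.
C5 = 4: row 5 has {3}; col 3 has {1,2,3,5,6}; box has {2,3} → only 4 remains.
B2 = 4: row 2 has {3,6}; col 2 has {1,2}; box has {1,2,3,5} → only 4 remains.
D2 = 2: row 2 has {3,4,6}; col 4 has {4}; box has {1,4,5,6} → only 2 remains.
B6 = 5: row 6 has {3,6}; col 2 has {1,2,4}; box has {1} → only 5 remains.
D6 = 1: row 6 has {3,5,6}; col 4 has {2,4}; box has {2,3,4} → only 1 remains.
A1 = 6: row 1 has {1,5}; col 1 has {1,3,5}; box has {1,2,3,4,5} → only 6 remains.
D1 = 3: row 1 has {1,5,6}; col 4 has {1,2,4}; box has {1,2,4,5,6} → only 3 remains.
A5 = 2: row 5 has {3,4}; col 1 has {1,3,5,6}; box has {1,5} → only 2 remains.
B5 = 6: row 5 has {2,3,4}; col 2 has {1,2,4,5}; box has {1,2,5} → only 6 remains.
D5 = 5: row 5 has {2,3,4,6}; col 4 has {1,2,3,4}; box has {1,2,3,4} → only 5 remains.
F5 = 1: row 5 has {2,3,4,5,6}; col 6 has {3,6}; box has {3,6} → only 1 remains.

1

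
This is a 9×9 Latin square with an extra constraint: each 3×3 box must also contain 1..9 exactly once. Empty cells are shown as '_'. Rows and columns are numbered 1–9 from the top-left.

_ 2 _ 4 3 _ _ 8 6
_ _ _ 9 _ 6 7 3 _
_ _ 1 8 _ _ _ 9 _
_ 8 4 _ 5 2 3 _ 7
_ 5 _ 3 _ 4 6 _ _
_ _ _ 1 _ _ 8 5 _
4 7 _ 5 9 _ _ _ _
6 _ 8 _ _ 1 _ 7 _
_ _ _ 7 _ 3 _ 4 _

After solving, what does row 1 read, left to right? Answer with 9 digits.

R2C2 = 4: row 2 has {3,6,7,9}; col 2 has {2,5,7,8}; box has {1,2} → only 4 remains.
R2C3 = 5: row 2 has {3,4,6,7,9}; col 3 has {1,4,8}; box has {1,2,4} → only 5 remains.
R4C4 = 6: row 4 has {2,3,4,5,7,8}; col 4 has {1,3,4,5,7,8,9}; box has {1,2,3,4,5} → only 6 remains.
R4C8 = 1: row 4 has {2,3,4,5,6,7,8}; col 8 has {3,4,5,7,8,9}; box has {3,5,6,7,8} → only 1 remains.
R5C8 = 2: row 5 has {3,4,5,6}; col 8 has {1,3,4,5,7,8,9}; box has {1,3,5,6,7,8} → only 2 remains.
R5C9 = 9: row 5 has {2,3,4,5,6}; col 9 has {6,7}; box has {1,2,3,5,6,7,8} → only 9 remains.
R6C5 = 7: row 6 has {1,5,8}; col 5 has {3,5,9}; box has {1,2,3,4,5,6} → only 7 remains.
R6C6 = 9: row 6 has {1,5,7,8}; col 6 has {1,2,3,4,6}; box has {1,2,3,4,5,6,7} → only 9 remains.
R6C9 = 4: row 6 has {1,5,7,8,9}; col 9 has {6,7,9}; box has {1,2,3,5,6,7,8,9} → only 4 remains.
R7C6 = 8: row 7 has {4,5,7,9}; col 6 has {1,2,3,4,6,9}; box has {1,3,5,7,9} → only 8 remains.
R7C8 = 6: row 7 has {4,5,7,8,9}; col 8 has {1,2,3,4,5,7,8,9}; box has {4,7} → only 6 remains.
R8C4 = 2: row 8 has {1,6,7,8}; col 4 has {1,3,4,5,6,7,8,9}; box has {1,3,5,7,8,9} → only 2 remains.
R8C5 = 4: row 8 has {1,2,6,7,8}; col 5 has {3,5,7,9}; box has {1,2,3,5,7,8,9} → only 4 remains.
R9C5 = 6: row 9 has {3,4,7}; col 5 has {3,4,5,7,9}; box has {1,2,3,4,5,7,8,9} → only 6 remains.
R2C1 = 8: row 2 has {3,4,5,6,7,9}; col 1 has {4,6}; box has {1,2,4,5} → only 8 remains.
R3C5 = 2: row 3 has {1,8,9}; col 5 has {3,4,5,6,7,9}; box has {3,4,6,8,9} → only 2 remains.
R3C9 = 5: row 3 has {1,2,8,9}; col 9 has {4,6,7,9}; box has {3,6,7,8,9} → only 5 remains.
R4C1 = 9: row 4 has {1,2,3,4,5,6,7,8}; col 1 has {4,6,8}; box has {4,5,8} → only 9 remains.
R5C3 = 7: row 5 has {2,3,4,5,6,9}; col 3 has {1,4,5,8}; box has {4,5,8,9} → only 7 remains.
R5C5 = 8: row 5 has {2,3,4,5,6,7,9}; col 5 has {2,3,4,5,6,7,9}; box has {1,2,3,4,5,6,7,9} → only 8 remains.
R8C9 = 3: row 8 has {1,2,4,6,7,8}; col 9 has {4,5,6,7,9}; box has {4,6,7} → only 3 remains.
R1C1 = 7: row 1 has {2,3,4,6,8}; col 1 has {4,6,8,9}; box has {1,2,4,5,8} → only 7 remains.
R1C3 = 9: row 1 has {2,3,4,6,7,8}; col 3 has {1,4,5,7,8}; box has {1,2,4,5,7,8} → only 9 remains.
R1C6 = 5: row 1 has {2,3,4,6,7,8,9}; col 6 has {1,2,3,4,6,8,9}; box has {2,3,4,6,8,9} → only 5 remains.
R1C7 = 1: row 1 has {2,3,4,5,6,7,8,9}; col 7 has {3,6,7,8}; box has {3,5,6,7,8,9} → only 1 remains.

729435186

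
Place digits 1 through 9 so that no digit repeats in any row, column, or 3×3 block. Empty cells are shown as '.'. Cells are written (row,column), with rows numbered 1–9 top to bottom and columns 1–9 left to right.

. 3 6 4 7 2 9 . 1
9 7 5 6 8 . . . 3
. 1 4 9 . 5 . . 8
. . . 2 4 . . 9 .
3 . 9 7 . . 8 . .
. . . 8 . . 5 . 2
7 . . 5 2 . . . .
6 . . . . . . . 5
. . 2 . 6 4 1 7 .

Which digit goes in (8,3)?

3

(1,1) = 8 (sole candidate).
(1,8) = 5 (sole candidate).
(2,6) = 1 (sole candidate).
(3,1) = 2 (sole candidate).
(3,5) = 3 (sole candidate).
(3,8) = 6 (sole candidate).
(5,6) = 6 (sole candidate).
(5,9) = 4 (sole candidate).
(9,1) = 5 (sole candidate).
(9,4) = 3 (sole candidate).
(9,9) = 9 (sole candidate).
(3,7) = 7 (sole candidate).
(4,1) = 1 (sole candidate).
(4,6) = 3 (sole candidate).
(4,7) = 6 (sole candidate).
(4,9) = 7 (sole candidate).
(5,8) = 1 (sole candidate).
(6,1) = 4 (sole candidate).
(6,2) = 6 (sole candidate).
(6,3) = 7 (sole candidate).
(6,6) = 9 (sole candidate).
(6,8) = 3 (sole candidate).
(7,6) = 8 (sole candidate).
(7,8) = 4 (sole candidate).
(7,9) = 6 (sole candidate).
(8,4) = 1 (sole candidate).
(8,5) = 9 (sole candidate).
(8,6) = 7 (sole candidate).
(9,2) = 8 (sole candidate).
(2,8) = 2 (sole candidate).
(4,2) = 5 (sole candidate).
(4,3) = 8 (sole candidate).
(5,2) = 2 (sole candidate).
(5,5) = 5 (sole candidate).
(6,5) = 1 (sole candidate).
(7,2) = 9 (sole candidate).
(7,7) = 3 (sole candidate).
(8,2) = 4 (sole candidate).
(8,3) = 3: row 8 has {1,4,5,6,7,9}; col 3 has {2,4,5,6,7,8,9}; box has {2,4,5,6,7,8,9} → only 3 remains.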